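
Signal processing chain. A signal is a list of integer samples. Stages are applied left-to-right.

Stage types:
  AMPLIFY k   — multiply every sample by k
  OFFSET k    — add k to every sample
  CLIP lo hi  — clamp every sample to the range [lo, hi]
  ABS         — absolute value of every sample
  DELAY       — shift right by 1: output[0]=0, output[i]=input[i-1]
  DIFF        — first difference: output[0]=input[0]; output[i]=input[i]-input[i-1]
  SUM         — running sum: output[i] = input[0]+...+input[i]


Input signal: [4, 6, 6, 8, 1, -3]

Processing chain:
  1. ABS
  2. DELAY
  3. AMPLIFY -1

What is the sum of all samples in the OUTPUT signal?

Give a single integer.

Answer: -25

Derivation:
Input: [4, 6, 6, 8, 1, -3]
Stage 1 (ABS): |4|=4, |6|=6, |6|=6, |8|=8, |1|=1, |-3|=3 -> [4, 6, 6, 8, 1, 3]
Stage 2 (DELAY): [0, 4, 6, 6, 8, 1] = [0, 4, 6, 6, 8, 1] -> [0, 4, 6, 6, 8, 1]
Stage 3 (AMPLIFY -1): 0*-1=0, 4*-1=-4, 6*-1=-6, 6*-1=-6, 8*-1=-8, 1*-1=-1 -> [0, -4, -6, -6, -8, -1]
Output sum: -25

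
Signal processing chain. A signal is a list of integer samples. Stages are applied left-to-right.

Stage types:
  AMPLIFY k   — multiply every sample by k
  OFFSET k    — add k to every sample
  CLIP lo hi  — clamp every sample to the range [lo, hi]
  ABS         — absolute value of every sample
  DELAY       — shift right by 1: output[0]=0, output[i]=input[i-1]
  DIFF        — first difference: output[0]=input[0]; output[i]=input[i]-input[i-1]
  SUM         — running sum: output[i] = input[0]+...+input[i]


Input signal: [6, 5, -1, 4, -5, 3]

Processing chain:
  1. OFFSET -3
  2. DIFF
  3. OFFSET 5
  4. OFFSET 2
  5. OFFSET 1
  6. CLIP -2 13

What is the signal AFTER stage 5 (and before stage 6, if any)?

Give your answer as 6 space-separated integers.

Answer: 11 7 2 13 -1 16

Derivation:
Input: [6, 5, -1, 4, -5, 3]
Stage 1 (OFFSET -3): 6+-3=3, 5+-3=2, -1+-3=-4, 4+-3=1, -5+-3=-8, 3+-3=0 -> [3, 2, -4, 1, -8, 0]
Stage 2 (DIFF): s[0]=3, 2-3=-1, -4-2=-6, 1--4=5, -8-1=-9, 0--8=8 -> [3, -1, -6, 5, -9, 8]
Stage 3 (OFFSET 5): 3+5=8, -1+5=4, -6+5=-1, 5+5=10, -9+5=-4, 8+5=13 -> [8, 4, -1, 10, -4, 13]
Stage 4 (OFFSET 2): 8+2=10, 4+2=6, -1+2=1, 10+2=12, -4+2=-2, 13+2=15 -> [10, 6, 1, 12, -2, 15]
Stage 5 (OFFSET 1): 10+1=11, 6+1=7, 1+1=2, 12+1=13, -2+1=-1, 15+1=16 -> [11, 7, 2, 13, -1, 16]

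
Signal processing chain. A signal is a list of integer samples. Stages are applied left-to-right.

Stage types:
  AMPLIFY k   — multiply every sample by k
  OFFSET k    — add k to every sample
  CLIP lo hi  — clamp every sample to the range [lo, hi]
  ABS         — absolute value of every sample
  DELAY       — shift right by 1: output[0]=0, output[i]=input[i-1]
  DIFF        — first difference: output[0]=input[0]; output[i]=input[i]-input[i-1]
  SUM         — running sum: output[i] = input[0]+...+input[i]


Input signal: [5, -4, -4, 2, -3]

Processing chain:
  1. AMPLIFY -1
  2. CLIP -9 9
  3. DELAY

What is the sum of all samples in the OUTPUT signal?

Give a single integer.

Answer: 1

Derivation:
Input: [5, -4, -4, 2, -3]
Stage 1 (AMPLIFY -1): 5*-1=-5, -4*-1=4, -4*-1=4, 2*-1=-2, -3*-1=3 -> [-5, 4, 4, -2, 3]
Stage 2 (CLIP -9 9): clip(-5,-9,9)=-5, clip(4,-9,9)=4, clip(4,-9,9)=4, clip(-2,-9,9)=-2, clip(3,-9,9)=3 -> [-5, 4, 4, -2, 3]
Stage 3 (DELAY): [0, -5, 4, 4, -2] = [0, -5, 4, 4, -2] -> [0, -5, 4, 4, -2]
Output sum: 1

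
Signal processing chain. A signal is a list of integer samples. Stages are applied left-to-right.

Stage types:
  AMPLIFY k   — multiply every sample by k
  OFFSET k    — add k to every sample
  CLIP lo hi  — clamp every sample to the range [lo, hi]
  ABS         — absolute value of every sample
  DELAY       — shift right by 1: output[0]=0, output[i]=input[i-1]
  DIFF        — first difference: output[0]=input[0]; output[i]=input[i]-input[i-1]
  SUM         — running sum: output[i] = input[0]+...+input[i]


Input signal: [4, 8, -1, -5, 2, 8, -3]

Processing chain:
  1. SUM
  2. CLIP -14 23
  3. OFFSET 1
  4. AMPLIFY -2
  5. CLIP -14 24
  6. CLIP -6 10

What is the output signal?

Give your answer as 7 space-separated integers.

Input: [4, 8, -1, -5, 2, 8, -3]
Stage 1 (SUM): sum[0..0]=4, sum[0..1]=12, sum[0..2]=11, sum[0..3]=6, sum[0..4]=8, sum[0..5]=16, sum[0..6]=13 -> [4, 12, 11, 6, 8, 16, 13]
Stage 2 (CLIP -14 23): clip(4,-14,23)=4, clip(12,-14,23)=12, clip(11,-14,23)=11, clip(6,-14,23)=6, clip(8,-14,23)=8, clip(16,-14,23)=16, clip(13,-14,23)=13 -> [4, 12, 11, 6, 8, 16, 13]
Stage 3 (OFFSET 1): 4+1=5, 12+1=13, 11+1=12, 6+1=7, 8+1=9, 16+1=17, 13+1=14 -> [5, 13, 12, 7, 9, 17, 14]
Stage 4 (AMPLIFY -2): 5*-2=-10, 13*-2=-26, 12*-2=-24, 7*-2=-14, 9*-2=-18, 17*-2=-34, 14*-2=-28 -> [-10, -26, -24, -14, -18, -34, -28]
Stage 5 (CLIP -14 24): clip(-10,-14,24)=-10, clip(-26,-14,24)=-14, clip(-24,-14,24)=-14, clip(-14,-14,24)=-14, clip(-18,-14,24)=-14, clip(-34,-14,24)=-14, clip(-28,-14,24)=-14 -> [-10, -14, -14, -14, -14, -14, -14]
Stage 6 (CLIP -6 10): clip(-10,-6,10)=-6, clip(-14,-6,10)=-6, clip(-14,-6,10)=-6, clip(-14,-6,10)=-6, clip(-14,-6,10)=-6, clip(-14,-6,10)=-6, clip(-14,-6,10)=-6 -> [-6, -6, -6, -6, -6, -6, -6]

Answer: -6 -6 -6 -6 -6 -6 -6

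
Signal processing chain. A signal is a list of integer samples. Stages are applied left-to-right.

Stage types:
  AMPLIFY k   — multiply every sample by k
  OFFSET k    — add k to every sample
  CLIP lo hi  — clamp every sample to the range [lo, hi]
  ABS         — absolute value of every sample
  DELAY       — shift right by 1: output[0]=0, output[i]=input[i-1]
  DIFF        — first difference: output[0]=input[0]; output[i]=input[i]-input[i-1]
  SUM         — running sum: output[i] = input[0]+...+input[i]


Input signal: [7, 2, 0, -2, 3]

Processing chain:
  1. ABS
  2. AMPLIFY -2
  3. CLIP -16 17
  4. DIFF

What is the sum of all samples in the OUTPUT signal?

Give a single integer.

Answer: -6

Derivation:
Input: [7, 2, 0, -2, 3]
Stage 1 (ABS): |7|=7, |2|=2, |0|=0, |-2|=2, |3|=3 -> [7, 2, 0, 2, 3]
Stage 2 (AMPLIFY -2): 7*-2=-14, 2*-2=-4, 0*-2=0, 2*-2=-4, 3*-2=-6 -> [-14, -4, 0, -4, -6]
Stage 3 (CLIP -16 17): clip(-14,-16,17)=-14, clip(-4,-16,17)=-4, clip(0,-16,17)=0, clip(-4,-16,17)=-4, clip(-6,-16,17)=-6 -> [-14, -4, 0, -4, -6]
Stage 4 (DIFF): s[0]=-14, -4--14=10, 0--4=4, -4-0=-4, -6--4=-2 -> [-14, 10, 4, -4, -2]
Output sum: -6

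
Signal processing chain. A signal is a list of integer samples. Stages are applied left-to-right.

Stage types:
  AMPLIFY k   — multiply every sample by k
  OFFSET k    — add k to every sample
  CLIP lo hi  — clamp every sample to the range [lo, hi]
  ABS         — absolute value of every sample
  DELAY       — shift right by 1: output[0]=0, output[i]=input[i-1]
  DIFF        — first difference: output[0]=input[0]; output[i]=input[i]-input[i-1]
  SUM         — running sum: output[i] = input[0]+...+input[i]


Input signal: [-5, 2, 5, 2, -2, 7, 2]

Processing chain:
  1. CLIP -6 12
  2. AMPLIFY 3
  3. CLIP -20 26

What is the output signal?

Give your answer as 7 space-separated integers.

Input: [-5, 2, 5, 2, -2, 7, 2]
Stage 1 (CLIP -6 12): clip(-5,-6,12)=-5, clip(2,-6,12)=2, clip(5,-6,12)=5, clip(2,-6,12)=2, clip(-2,-6,12)=-2, clip(7,-6,12)=7, clip(2,-6,12)=2 -> [-5, 2, 5, 2, -2, 7, 2]
Stage 2 (AMPLIFY 3): -5*3=-15, 2*3=6, 5*3=15, 2*3=6, -2*3=-6, 7*3=21, 2*3=6 -> [-15, 6, 15, 6, -6, 21, 6]
Stage 3 (CLIP -20 26): clip(-15,-20,26)=-15, clip(6,-20,26)=6, clip(15,-20,26)=15, clip(6,-20,26)=6, clip(-6,-20,26)=-6, clip(21,-20,26)=21, clip(6,-20,26)=6 -> [-15, 6, 15, 6, -6, 21, 6]

Answer: -15 6 15 6 -6 21 6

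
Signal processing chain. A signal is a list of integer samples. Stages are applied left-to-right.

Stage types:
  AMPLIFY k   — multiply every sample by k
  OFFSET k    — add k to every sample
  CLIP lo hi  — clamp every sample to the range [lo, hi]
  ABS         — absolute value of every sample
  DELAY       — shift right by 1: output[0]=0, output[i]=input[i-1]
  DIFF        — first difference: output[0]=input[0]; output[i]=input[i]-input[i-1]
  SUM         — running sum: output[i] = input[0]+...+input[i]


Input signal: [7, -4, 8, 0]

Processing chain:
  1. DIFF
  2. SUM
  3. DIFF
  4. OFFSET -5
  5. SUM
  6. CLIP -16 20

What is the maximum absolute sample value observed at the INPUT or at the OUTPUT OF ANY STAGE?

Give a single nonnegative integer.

Input: [7, -4, 8, 0] (max |s|=8)
Stage 1 (DIFF): s[0]=7, -4-7=-11, 8--4=12, 0-8=-8 -> [7, -11, 12, -8] (max |s|=12)
Stage 2 (SUM): sum[0..0]=7, sum[0..1]=-4, sum[0..2]=8, sum[0..3]=0 -> [7, -4, 8, 0] (max |s|=8)
Stage 3 (DIFF): s[0]=7, -4-7=-11, 8--4=12, 0-8=-8 -> [7, -11, 12, -8] (max |s|=12)
Stage 4 (OFFSET -5): 7+-5=2, -11+-5=-16, 12+-5=7, -8+-5=-13 -> [2, -16, 7, -13] (max |s|=16)
Stage 5 (SUM): sum[0..0]=2, sum[0..1]=-14, sum[0..2]=-7, sum[0..3]=-20 -> [2, -14, -7, -20] (max |s|=20)
Stage 6 (CLIP -16 20): clip(2,-16,20)=2, clip(-14,-16,20)=-14, clip(-7,-16,20)=-7, clip(-20,-16,20)=-16 -> [2, -14, -7, -16] (max |s|=16)
Overall max amplitude: 20

Answer: 20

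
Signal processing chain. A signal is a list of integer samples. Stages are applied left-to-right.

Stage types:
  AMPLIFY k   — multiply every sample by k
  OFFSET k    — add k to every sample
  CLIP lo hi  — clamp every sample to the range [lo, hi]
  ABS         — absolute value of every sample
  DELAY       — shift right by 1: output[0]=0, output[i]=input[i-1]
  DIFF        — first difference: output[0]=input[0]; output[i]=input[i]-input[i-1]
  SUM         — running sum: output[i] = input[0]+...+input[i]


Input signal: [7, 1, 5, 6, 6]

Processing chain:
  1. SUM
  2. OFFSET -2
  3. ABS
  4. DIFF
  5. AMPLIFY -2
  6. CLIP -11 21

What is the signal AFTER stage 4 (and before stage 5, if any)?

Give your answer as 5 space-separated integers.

Input: [7, 1, 5, 6, 6]
Stage 1 (SUM): sum[0..0]=7, sum[0..1]=8, sum[0..2]=13, sum[0..3]=19, sum[0..4]=25 -> [7, 8, 13, 19, 25]
Stage 2 (OFFSET -2): 7+-2=5, 8+-2=6, 13+-2=11, 19+-2=17, 25+-2=23 -> [5, 6, 11, 17, 23]
Stage 3 (ABS): |5|=5, |6|=6, |11|=11, |17|=17, |23|=23 -> [5, 6, 11, 17, 23]
Stage 4 (DIFF): s[0]=5, 6-5=1, 11-6=5, 17-11=6, 23-17=6 -> [5, 1, 5, 6, 6]

Answer: 5 1 5 6 6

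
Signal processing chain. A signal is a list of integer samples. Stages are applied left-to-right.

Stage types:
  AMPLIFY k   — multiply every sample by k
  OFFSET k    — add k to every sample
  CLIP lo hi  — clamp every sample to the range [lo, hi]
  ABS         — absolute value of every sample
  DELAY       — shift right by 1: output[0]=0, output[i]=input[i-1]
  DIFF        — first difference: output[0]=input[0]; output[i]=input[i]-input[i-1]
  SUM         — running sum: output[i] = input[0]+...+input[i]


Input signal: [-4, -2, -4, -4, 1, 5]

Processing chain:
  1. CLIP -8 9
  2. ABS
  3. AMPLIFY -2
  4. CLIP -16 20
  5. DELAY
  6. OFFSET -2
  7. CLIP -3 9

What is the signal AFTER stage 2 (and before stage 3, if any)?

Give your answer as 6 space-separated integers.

Answer: 4 2 4 4 1 5

Derivation:
Input: [-4, -2, -4, -4, 1, 5]
Stage 1 (CLIP -8 9): clip(-4,-8,9)=-4, clip(-2,-8,9)=-2, clip(-4,-8,9)=-4, clip(-4,-8,9)=-4, clip(1,-8,9)=1, clip(5,-8,9)=5 -> [-4, -2, -4, -4, 1, 5]
Stage 2 (ABS): |-4|=4, |-2|=2, |-4|=4, |-4|=4, |1|=1, |5|=5 -> [4, 2, 4, 4, 1, 5]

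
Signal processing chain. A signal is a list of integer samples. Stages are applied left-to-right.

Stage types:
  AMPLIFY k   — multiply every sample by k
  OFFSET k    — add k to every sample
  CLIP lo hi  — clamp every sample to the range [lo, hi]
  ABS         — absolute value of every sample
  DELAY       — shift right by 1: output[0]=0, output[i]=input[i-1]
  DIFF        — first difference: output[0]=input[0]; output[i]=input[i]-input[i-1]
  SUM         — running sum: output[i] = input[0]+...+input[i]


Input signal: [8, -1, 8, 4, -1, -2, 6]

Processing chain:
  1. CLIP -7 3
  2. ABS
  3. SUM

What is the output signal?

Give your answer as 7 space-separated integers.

Input: [8, -1, 8, 4, -1, -2, 6]
Stage 1 (CLIP -7 3): clip(8,-7,3)=3, clip(-1,-7,3)=-1, clip(8,-7,3)=3, clip(4,-7,3)=3, clip(-1,-7,3)=-1, clip(-2,-7,3)=-2, clip(6,-7,3)=3 -> [3, -1, 3, 3, -1, -2, 3]
Stage 2 (ABS): |3|=3, |-1|=1, |3|=3, |3|=3, |-1|=1, |-2|=2, |3|=3 -> [3, 1, 3, 3, 1, 2, 3]
Stage 3 (SUM): sum[0..0]=3, sum[0..1]=4, sum[0..2]=7, sum[0..3]=10, sum[0..4]=11, sum[0..5]=13, sum[0..6]=16 -> [3, 4, 7, 10, 11, 13, 16]

Answer: 3 4 7 10 11 13 16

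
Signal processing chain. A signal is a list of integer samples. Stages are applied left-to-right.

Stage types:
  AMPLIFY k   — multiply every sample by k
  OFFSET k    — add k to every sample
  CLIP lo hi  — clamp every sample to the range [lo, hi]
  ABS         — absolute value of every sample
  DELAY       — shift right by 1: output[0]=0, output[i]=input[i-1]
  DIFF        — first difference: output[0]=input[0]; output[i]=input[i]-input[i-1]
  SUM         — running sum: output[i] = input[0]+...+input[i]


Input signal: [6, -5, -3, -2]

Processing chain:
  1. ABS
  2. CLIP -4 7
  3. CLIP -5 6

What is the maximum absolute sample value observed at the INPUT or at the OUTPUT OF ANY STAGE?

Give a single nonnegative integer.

Answer: 6

Derivation:
Input: [6, -5, -3, -2] (max |s|=6)
Stage 1 (ABS): |6|=6, |-5|=5, |-3|=3, |-2|=2 -> [6, 5, 3, 2] (max |s|=6)
Stage 2 (CLIP -4 7): clip(6,-4,7)=6, clip(5,-4,7)=5, clip(3,-4,7)=3, clip(2,-4,7)=2 -> [6, 5, 3, 2] (max |s|=6)
Stage 3 (CLIP -5 6): clip(6,-5,6)=6, clip(5,-5,6)=5, clip(3,-5,6)=3, clip(2,-5,6)=2 -> [6, 5, 3, 2] (max |s|=6)
Overall max amplitude: 6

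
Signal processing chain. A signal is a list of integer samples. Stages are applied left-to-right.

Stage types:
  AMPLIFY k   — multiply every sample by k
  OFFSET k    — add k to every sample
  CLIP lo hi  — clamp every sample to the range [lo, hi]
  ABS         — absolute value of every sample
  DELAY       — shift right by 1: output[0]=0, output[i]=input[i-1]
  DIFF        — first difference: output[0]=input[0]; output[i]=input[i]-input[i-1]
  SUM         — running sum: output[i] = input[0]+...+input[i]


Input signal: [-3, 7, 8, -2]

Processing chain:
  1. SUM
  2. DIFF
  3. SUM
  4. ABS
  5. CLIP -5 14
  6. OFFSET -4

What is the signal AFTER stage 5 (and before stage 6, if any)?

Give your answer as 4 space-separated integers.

Answer: 3 4 12 10

Derivation:
Input: [-3, 7, 8, -2]
Stage 1 (SUM): sum[0..0]=-3, sum[0..1]=4, sum[0..2]=12, sum[0..3]=10 -> [-3, 4, 12, 10]
Stage 2 (DIFF): s[0]=-3, 4--3=7, 12-4=8, 10-12=-2 -> [-3, 7, 8, -2]
Stage 3 (SUM): sum[0..0]=-3, sum[0..1]=4, sum[0..2]=12, sum[0..3]=10 -> [-3, 4, 12, 10]
Stage 4 (ABS): |-3|=3, |4|=4, |12|=12, |10|=10 -> [3, 4, 12, 10]
Stage 5 (CLIP -5 14): clip(3,-5,14)=3, clip(4,-5,14)=4, clip(12,-5,14)=12, clip(10,-5,14)=10 -> [3, 4, 12, 10]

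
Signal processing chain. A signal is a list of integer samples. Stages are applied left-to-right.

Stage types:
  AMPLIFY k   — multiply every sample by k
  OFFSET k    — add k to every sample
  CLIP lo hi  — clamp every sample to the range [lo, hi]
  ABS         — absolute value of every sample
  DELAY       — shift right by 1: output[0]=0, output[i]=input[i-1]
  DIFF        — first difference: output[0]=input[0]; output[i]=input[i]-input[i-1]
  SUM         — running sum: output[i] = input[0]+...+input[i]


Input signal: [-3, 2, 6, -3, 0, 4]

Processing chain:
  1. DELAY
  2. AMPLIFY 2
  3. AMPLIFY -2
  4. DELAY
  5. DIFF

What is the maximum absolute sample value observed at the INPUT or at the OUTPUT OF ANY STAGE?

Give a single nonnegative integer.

Input: [-3, 2, 6, -3, 0, 4] (max |s|=6)
Stage 1 (DELAY): [0, -3, 2, 6, -3, 0] = [0, -3, 2, 6, -3, 0] -> [0, -3, 2, 6, -3, 0] (max |s|=6)
Stage 2 (AMPLIFY 2): 0*2=0, -3*2=-6, 2*2=4, 6*2=12, -3*2=-6, 0*2=0 -> [0, -6, 4, 12, -6, 0] (max |s|=12)
Stage 3 (AMPLIFY -2): 0*-2=0, -6*-2=12, 4*-2=-8, 12*-2=-24, -6*-2=12, 0*-2=0 -> [0, 12, -8, -24, 12, 0] (max |s|=24)
Stage 4 (DELAY): [0, 0, 12, -8, -24, 12] = [0, 0, 12, -8, -24, 12] -> [0, 0, 12, -8, -24, 12] (max |s|=24)
Stage 5 (DIFF): s[0]=0, 0-0=0, 12-0=12, -8-12=-20, -24--8=-16, 12--24=36 -> [0, 0, 12, -20, -16, 36] (max |s|=36)
Overall max amplitude: 36

Answer: 36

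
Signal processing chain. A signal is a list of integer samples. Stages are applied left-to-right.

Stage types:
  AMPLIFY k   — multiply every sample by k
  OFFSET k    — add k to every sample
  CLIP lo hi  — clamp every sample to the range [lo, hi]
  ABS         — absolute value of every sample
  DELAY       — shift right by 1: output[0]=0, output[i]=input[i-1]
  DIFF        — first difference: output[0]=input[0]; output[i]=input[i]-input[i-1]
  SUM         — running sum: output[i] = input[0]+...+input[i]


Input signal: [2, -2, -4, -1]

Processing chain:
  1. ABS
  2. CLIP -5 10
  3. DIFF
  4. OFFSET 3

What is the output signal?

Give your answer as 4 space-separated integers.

Input: [2, -2, -4, -1]
Stage 1 (ABS): |2|=2, |-2|=2, |-4|=4, |-1|=1 -> [2, 2, 4, 1]
Stage 2 (CLIP -5 10): clip(2,-5,10)=2, clip(2,-5,10)=2, clip(4,-5,10)=4, clip(1,-5,10)=1 -> [2, 2, 4, 1]
Stage 3 (DIFF): s[0]=2, 2-2=0, 4-2=2, 1-4=-3 -> [2, 0, 2, -3]
Stage 4 (OFFSET 3): 2+3=5, 0+3=3, 2+3=5, -3+3=0 -> [5, 3, 5, 0]

Answer: 5 3 5 0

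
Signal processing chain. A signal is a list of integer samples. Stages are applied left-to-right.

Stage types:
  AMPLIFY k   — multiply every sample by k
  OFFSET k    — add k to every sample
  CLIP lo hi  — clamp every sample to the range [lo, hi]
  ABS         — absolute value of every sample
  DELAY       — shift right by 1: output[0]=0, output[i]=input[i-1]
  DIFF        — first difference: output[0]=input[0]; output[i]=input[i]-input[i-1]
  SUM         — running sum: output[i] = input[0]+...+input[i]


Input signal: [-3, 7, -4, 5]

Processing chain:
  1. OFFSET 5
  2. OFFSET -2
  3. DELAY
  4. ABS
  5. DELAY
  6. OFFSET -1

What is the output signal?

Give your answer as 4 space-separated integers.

Input: [-3, 7, -4, 5]
Stage 1 (OFFSET 5): -3+5=2, 7+5=12, -4+5=1, 5+5=10 -> [2, 12, 1, 10]
Stage 2 (OFFSET -2): 2+-2=0, 12+-2=10, 1+-2=-1, 10+-2=8 -> [0, 10, -1, 8]
Stage 3 (DELAY): [0, 0, 10, -1] = [0, 0, 10, -1] -> [0, 0, 10, -1]
Stage 4 (ABS): |0|=0, |0|=0, |10|=10, |-1|=1 -> [0, 0, 10, 1]
Stage 5 (DELAY): [0, 0, 0, 10] = [0, 0, 0, 10] -> [0, 0, 0, 10]
Stage 6 (OFFSET -1): 0+-1=-1, 0+-1=-1, 0+-1=-1, 10+-1=9 -> [-1, -1, -1, 9]

Answer: -1 -1 -1 9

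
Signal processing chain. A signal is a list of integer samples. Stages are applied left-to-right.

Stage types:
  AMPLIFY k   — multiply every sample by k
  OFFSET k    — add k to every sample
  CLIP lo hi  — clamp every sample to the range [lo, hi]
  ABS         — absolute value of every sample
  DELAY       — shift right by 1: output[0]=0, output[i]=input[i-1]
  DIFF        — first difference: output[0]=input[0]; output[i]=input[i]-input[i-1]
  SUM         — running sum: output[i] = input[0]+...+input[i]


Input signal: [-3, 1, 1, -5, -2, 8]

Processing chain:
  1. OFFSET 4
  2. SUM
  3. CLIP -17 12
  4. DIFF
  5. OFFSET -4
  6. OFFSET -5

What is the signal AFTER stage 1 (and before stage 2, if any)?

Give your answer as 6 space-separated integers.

Input: [-3, 1, 1, -5, -2, 8]
Stage 1 (OFFSET 4): -3+4=1, 1+4=5, 1+4=5, -5+4=-1, -2+4=2, 8+4=12 -> [1, 5, 5, -1, 2, 12]

Answer: 1 5 5 -1 2 12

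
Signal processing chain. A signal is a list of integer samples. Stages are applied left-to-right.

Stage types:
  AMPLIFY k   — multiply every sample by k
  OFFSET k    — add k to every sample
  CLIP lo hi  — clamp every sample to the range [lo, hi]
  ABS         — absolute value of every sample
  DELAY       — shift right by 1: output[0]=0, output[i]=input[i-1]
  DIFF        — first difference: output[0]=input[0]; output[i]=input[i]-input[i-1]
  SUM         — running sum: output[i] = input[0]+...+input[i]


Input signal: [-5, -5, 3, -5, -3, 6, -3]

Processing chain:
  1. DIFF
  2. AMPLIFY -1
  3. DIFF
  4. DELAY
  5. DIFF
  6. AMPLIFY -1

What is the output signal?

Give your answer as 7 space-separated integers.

Input: [-5, -5, 3, -5, -3, 6, -3]
Stage 1 (DIFF): s[0]=-5, -5--5=0, 3--5=8, -5-3=-8, -3--5=2, 6--3=9, -3-6=-9 -> [-5, 0, 8, -8, 2, 9, -9]
Stage 2 (AMPLIFY -1): -5*-1=5, 0*-1=0, 8*-1=-8, -8*-1=8, 2*-1=-2, 9*-1=-9, -9*-1=9 -> [5, 0, -8, 8, -2, -9, 9]
Stage 3 (DIFF): s[0]=5, 0-5=-5, -8-0=-8, 8--8=16, -2-8=-10, -9--2=-7, 9--9=18 -> [5, -5, -8, 16, -10, -7, 18]
Stage 4 (DELAY): [0, 5, -5, -8, 16, -10, -7] = [0, 5, -5, -8, 16, -10, -7] -> [0, 5, -5, -8, 16, -10, -7]
Stage 5 (DIFF): s[0]=0, 5-0=5, -5-5=-10, -8--5=-3, 16--8=24, -10-16=-26, -7--10=3 -> [0, 5, -10, -3, 24, -26, 3]
Stage 6 (AMPLIFY -1): 0*-1=0, 5*-1=-5, -10*-1=10, -3*-1=3, 24*-1=-24, -26*-1=26, 3*-1=-3 -> [0, -5, 10, 3, -24, 26, -3]

Answer: 0 -5 10 3 -24 26 -3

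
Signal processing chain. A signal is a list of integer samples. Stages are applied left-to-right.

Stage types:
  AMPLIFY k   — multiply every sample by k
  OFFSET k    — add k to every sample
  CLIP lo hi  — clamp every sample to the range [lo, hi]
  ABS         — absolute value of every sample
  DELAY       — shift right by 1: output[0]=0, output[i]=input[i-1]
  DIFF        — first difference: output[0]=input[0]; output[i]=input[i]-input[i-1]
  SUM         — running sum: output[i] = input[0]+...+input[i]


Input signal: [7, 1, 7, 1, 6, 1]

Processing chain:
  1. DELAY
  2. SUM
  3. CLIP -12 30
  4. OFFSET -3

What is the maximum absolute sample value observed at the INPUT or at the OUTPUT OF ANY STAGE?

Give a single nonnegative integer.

Input: [7, 1, 7, 1, 6, 1] (max |s|=7)
Stage 1 (DELAY): [0, 7, 1, 7, 1, 6] = [0, 7, 1, 7, 1, 6] -> [0, 7, 1, 7, 1, 6] (max |s|=7)
Stage 2 (SUM): sum[0..0]=0, sum[0..1]=7, sum[0..2]=8, sum[0..3]=15, sum[0..4]=16, sum[0..5]=22 -> [0, 7, 8, 15, 16, 22] (max |s|=22)
Stage 3 (CLIP -12 30): clip(0,-12,30)=0, clip(7,-12,30)=7, clip(8,-12,30)=8, clip(15,-12,30)=15, clip(16,-12,30)=16, clip(22,-12,30)=22 -> [0, 7, 8, 15, 16, 22] (max |s|=22)
Stage 4 (OFFSET -3): 0+-3=-3, 7+-3=4, 8+-3=5, 15+-3=12, 16+-3=13, 22+-3=19 -> [-3, 4, 5, 12, 13, 19] (max |s|=19)
Overall max amplitude: 22

Answer: 22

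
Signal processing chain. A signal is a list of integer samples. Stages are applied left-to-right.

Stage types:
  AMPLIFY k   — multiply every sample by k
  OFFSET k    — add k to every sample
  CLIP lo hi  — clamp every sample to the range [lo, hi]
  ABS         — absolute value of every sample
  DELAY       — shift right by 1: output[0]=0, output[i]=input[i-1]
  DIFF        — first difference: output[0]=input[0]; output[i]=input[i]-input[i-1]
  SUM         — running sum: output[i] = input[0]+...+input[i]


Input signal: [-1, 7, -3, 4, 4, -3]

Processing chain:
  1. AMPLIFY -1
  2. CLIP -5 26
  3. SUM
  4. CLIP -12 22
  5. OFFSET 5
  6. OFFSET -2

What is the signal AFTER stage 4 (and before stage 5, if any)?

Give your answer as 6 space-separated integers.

Answer: 1 -4 -1 -5 -9 -6

Derivation:
Input: [-1, 7, -3, 4, 4, -3]
Stage 1 (AMPLIFY -1): -1*-1=1, 7*-1=-7, -3*-1=3, 4*-1=-4, 4*-1=-4, -3*-1=3 -> [1, -7, 3, -4, -4, 3]
Stage 2 (CLIP -5 26): clip(1,-5,26)=1, clip(-7,-5,26)=-5, clip(3,-5,26)=3, clip(-4,-5,26)=-4, clip(-4,-5,26)=-4, clip(3,-5,26)=3 -> [1, -5, 3, -4, -4, 3]
Stage 3 (SUM): sum[0..0]=1, sum[0..1]=-4, sum[0..2]=-1, sum[0..3]=-5, sum[0..4]=-9, sum[0..5]=-6 -> [1, -4, -1, -5, -9, -6]
Stage 4 (CLIP -12 22): clip(1,-12,22)=1, clip(-4,-12,22)=-4, clip(-1,-12,22)=-1, clip(-5,-12,22)=-5, clip(-9,-12,22)=-9, clip(-6,-12,22)=-6 -> [1, -4, -1, -5, -9, -6]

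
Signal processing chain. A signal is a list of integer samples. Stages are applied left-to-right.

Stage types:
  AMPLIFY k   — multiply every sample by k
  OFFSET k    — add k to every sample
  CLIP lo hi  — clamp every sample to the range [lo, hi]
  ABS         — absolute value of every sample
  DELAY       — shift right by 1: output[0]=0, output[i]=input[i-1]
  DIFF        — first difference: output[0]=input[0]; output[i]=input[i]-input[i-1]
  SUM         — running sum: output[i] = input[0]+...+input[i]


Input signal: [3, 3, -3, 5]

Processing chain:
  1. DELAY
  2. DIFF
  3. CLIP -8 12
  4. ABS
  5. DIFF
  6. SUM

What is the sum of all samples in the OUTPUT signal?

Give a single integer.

Input: [3, 3, -3, 5]
Stage 1 (DELAY): [0, 3, 3, -3] = [0, 3, 3, -3] -> [0, 3, 3, -3]
Stage 2 (DIFF): s[0]=0, 3-0=3, 3-3=0, -3-3=-6 -> [0, 3, 0, -6]
Stage 3 (CLIP -8 12): clip(0,-8,12)=0, clip(3,-8,12)=3, clip(0,-8,12)=0, clip(-6,-8,12)=-6 -> [0, 3, 0, -6]
Stage 4 (ABS): |0|=0, |3|=3, |0|=0, |-6|=6 -> [0, 3, 0, 6]
Stage 5 (DIFF): s[0]=0, 3-0=3, 0-3=-3, 6-0=6 -> [0, 3, -3, 6]
Stage 6 (SUM): sum[0..0]=0, sum[0..1]=3, sum[0..2]=0, sum[0..3]=6 -> [0, 3, 0, 6]
Output sum: 9

Answer: 9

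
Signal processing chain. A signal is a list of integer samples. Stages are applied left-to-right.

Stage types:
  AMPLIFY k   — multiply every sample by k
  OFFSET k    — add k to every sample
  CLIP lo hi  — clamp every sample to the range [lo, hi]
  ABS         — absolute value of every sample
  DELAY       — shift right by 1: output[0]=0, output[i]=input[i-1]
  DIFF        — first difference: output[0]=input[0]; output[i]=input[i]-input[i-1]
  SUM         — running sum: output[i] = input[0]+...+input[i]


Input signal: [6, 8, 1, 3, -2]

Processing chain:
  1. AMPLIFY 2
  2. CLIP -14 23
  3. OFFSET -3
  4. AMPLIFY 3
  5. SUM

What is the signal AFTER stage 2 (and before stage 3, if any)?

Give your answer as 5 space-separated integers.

Answer: 12 16 2 6 -4

Derivation:
Input: [6, 8, 1, 3, -2]
Stage 1 (AMPLIFY 2): 6*2=12, 8*2=16, 1*2=2, 3*2=6, -2*2=-4 -> [12, 16, 2, 6, -4]
Stage 2 (CLIP -14 23): clip(12,-14,23)=12, clip(16,-14,23)=16, clip(2,-14,23)=2, clip(6,-14,23)=6, clip(-4,-14,23)=-4 -> [12, 16, 2, 6, -4]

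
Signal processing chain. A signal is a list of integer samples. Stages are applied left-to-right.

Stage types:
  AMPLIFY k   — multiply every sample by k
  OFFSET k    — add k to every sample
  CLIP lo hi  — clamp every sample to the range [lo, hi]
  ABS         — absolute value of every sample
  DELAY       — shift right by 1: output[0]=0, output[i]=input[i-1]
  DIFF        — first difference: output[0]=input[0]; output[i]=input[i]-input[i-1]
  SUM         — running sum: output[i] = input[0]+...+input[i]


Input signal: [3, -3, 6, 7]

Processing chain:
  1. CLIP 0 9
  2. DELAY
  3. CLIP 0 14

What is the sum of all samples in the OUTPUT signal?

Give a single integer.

Input: [3, -3, 6, 7]
Stage 1 (CLIP 0 9): clip(3,0,9)=3, clip(-3,0,9)=0, clip(6,0,9)=6, clip(7,0,9)=7 -> [3, 0, 6, 7]
Stage 2 (DELAY): [0, 3, 0, 6] = [0, 3, 0, 6] -> [0, 3, 0, 6]
Stage 3 (CLIP 0 14): clip(0,0,14)=0, clip(3,0,14)=3, clip(0,0,14)=0, clip(6,0,14)=6 -> [0, 3, 0, 6]
Output sum: 9

Answer: 9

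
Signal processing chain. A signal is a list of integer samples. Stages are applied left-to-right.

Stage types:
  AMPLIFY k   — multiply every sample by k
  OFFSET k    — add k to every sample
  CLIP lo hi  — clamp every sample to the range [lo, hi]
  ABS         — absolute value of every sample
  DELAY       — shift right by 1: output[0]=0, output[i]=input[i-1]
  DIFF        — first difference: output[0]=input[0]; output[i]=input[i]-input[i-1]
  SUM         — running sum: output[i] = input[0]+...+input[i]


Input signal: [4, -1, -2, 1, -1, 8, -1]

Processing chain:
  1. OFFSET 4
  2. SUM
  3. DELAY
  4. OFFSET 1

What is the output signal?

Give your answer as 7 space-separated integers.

Answer: 1 9 12 14 19 22 34

Derivation:
Input: [4, -1, -2, 1, -1, 8, -1]
Stage 1 (OFFSET 4): 4+4=8, -1+4=3, -2+4=2, 1+4=5, -1+4=3, 8+4=12, -1+4=3 -> [8, 3, 2, 5, 3, 12, 3]
Stage 2 (SUM): sum[0..0]=8, sum[0..1]=11, sum[0..2]=13, sum[0..3]=18, sum[0..4]=21, sum[0..5]=33, sum[0..6]=36 -> [8, 11, 13, 18, 21, 33, 36]
Stage 3 (DELAY): [0, 8, 11, 13, 18, 21, 33] = [0, 8, 11, 13, 18, 21, 33] -> [0, 8, 11, 13, 18, 21, 33]
Stage 4 (OFFSET 1): 0+1=1, 8+1=9, 11+1=12, 13+1=14, 18+1=19, 21+1=22, 33+1=34 -> [1, 9, 12, 14, 19, 22, 34]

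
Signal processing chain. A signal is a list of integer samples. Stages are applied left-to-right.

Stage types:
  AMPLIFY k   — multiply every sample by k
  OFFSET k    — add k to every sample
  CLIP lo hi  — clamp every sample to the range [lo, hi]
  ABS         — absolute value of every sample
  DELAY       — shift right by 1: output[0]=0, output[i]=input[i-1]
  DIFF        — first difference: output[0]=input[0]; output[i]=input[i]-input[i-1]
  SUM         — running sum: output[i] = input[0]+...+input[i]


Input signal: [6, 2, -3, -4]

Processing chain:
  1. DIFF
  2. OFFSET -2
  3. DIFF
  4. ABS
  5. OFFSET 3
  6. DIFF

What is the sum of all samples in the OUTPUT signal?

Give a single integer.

Answer: 7

Derivation:
Input: [6, 2, -3, -4]
Stage 1 (DIFF): s[0]=6, 2-6=-4, -3-2=-5, -4--3=-1 -> [6, -4, -5, -1]
Stage 2 (OFFSET -2): 6+-2=4, -4+-2=-6, -5+-2=-7, -1+-2=-3 -> [4, -6, -7, -3]
Stage 3 (DIFF): s[0]=4, -6-4=-10, -7--6=-1, -3--7=4 -> [4, -10, -1, 4]
Stage 4 (ABS): |4|=4, |-10|=10, |-1|=1, |4|=4 -> [4, 10, 1, 4]
Stage 5 (OFFSET 3): 4+3=7, 10+3=13, 1+3=4, 4+3=7 -> [7, 13, 4, 7]
Stage 6 (DIFF): s[0]=7, 13-7=6, 4-13=-9, 7-4=3 -> [7, 6, -9, 3]
Output sum: 7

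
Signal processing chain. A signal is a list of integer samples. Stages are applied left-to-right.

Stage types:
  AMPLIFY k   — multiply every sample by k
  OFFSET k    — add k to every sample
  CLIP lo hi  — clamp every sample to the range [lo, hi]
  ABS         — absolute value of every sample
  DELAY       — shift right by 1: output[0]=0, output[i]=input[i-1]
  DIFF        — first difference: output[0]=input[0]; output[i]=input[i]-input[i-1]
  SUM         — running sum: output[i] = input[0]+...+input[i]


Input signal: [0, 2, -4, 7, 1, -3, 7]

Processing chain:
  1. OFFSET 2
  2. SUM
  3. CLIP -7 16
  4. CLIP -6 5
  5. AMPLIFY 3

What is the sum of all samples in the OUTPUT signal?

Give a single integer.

Input: [0, 2, -4, 7, 1, -3, 7]
Stage 1 (OFFSET 2): 0+2=2, 2+2=4, -4+2=-2, 7+2=9, 1+2=3, -3+2=-1, 7+2=9 -> [2, 4, -2, 9, 3, -1, 9]
Stage 2 (SUM): sum[0..0]=2, sum[0..1]=6, sum[0..2]=4, sum[0..3]=13, sum[0..4]=16, sum[0..5]=15, sum[0..6]=24 -> [2, 6, 4, 13, 16, 15, 24]
Stage 3 (CLIP -7 16): clip(2,-7,16)=2, clip(6,-7,16)=6, clip(4,-7,16)=4, clip(13,-7,16)=13, clip(16,-7,16)=16, clip(15,-7,16)=15, clip(24,-7,16)=16 -> [2, 6, 4, 13, 16, 15, 16]
Stage 4 (CLIP -6 5): clip(2,-6,5)=2, clip(6,-6,5)=5, clip(4,-6,5)=4, clip(13,-6,5)=5, clip(16,-6,5)=5, clip(15,-6,5)=5, clip(16,-6,5)=5 -> [2, 5, 4, 5, 5, 5, 5]
Stage 5 (AMPLIFY 3): 2*3=6, 5*3=15, 4*3=12, 5*3=15, 5*3=15, 5*3=15, 5*3=15 -> [6, 15, 12, 15, 15, 15, 15]
Output sum: 93

Answer: 93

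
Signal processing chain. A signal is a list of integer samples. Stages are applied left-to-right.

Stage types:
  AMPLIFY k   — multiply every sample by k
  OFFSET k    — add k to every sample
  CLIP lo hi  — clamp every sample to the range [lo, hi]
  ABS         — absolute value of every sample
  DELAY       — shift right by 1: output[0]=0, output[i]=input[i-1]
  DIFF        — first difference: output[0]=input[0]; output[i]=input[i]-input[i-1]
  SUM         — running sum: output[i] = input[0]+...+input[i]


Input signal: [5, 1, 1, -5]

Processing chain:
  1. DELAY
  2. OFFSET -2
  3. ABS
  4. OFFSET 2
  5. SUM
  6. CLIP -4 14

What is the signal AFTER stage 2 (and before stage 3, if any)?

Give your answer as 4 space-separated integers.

Answer: -2 3 -1 -1

Derivation:
Input: [5, 1, 1, -5]
Stage 1 (DELAY): [0, 5, 1, 1] = [0, 5, 1, 1] -> [0, 5, 1, 1]
Stage 2 (OFFSET -2): 0+-2=-2, 5+-2=3, 1+-2=-1, 1+-2=-1 -> [-2, 3, -1, -1]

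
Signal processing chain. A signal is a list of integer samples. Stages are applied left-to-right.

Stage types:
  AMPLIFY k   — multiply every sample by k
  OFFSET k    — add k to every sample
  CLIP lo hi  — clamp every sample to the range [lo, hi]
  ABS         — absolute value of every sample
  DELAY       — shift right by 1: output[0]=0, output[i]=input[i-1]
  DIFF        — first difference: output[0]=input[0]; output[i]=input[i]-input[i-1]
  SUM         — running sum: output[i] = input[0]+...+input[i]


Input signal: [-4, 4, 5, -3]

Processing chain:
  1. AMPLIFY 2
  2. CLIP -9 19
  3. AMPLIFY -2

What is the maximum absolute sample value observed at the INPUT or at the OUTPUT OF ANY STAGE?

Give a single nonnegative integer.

Input: [-4, 4, 5, -3] (max |s|=5)
Stage 1 (AMPLIFY 2): -4*2=-8, 4*2=8, 5*2=10, -3*2=-6 -> [-8, 8, 10, -6] (max |s|=10)
Stage 2 (CLIP -9 19): clip(-8,-9,19)=-8, clip(8,-9,19)=8, clip(10,-9,19)=10, clip(-6,-9,19)=-6 -> [-8, 8, 10, -6] (max |s|=10)
Stage 3 (AMPLIFY -2): -8*-2=16, 8*-2=-16, 10*-2=-20, -6*-2=12 -> [16, -16, -20, 12] (max |s|=20)
Overall max amplitude: 20

Answer: 20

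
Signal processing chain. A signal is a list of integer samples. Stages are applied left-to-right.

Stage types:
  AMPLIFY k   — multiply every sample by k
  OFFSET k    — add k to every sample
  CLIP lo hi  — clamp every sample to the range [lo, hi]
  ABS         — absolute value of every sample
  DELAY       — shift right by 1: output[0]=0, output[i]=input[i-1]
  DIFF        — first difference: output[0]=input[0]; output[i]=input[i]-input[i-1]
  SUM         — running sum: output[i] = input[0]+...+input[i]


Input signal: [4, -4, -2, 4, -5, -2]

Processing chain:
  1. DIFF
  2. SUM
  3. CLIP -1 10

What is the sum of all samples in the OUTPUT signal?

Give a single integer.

Answer: 4

Derivation:
Input: [4, -4, -2, 4, -5, -2]
Stage 1 (DIFF): s[0]=4, -4-4=-8, -2--4=2, 4--2=6, -5-4=-9, -2--5=3 -> [4, -8, 2, 6, -9, 3]
Stage 2 (SUM): sum[0..0]=4, sum[0..1]=-4, sum[0..2]=-2, sum[0..3]=4, sum[0..4]=-5, sum[0..5]=-2 -> [4, -4, -2, 4, -5, -2]
Stage 3 (CLIP -1 10): clip(4,-1,10)=4, clip(-4,-1,10)=-1, clip(-2,-1,10)=-1, clip(4,-1,10)=4, clip(-5,-1,10)=-1, clip(-2,-1,10)=-1 -> [4, -1, -1, 4, -1, -1]
Output sum: 4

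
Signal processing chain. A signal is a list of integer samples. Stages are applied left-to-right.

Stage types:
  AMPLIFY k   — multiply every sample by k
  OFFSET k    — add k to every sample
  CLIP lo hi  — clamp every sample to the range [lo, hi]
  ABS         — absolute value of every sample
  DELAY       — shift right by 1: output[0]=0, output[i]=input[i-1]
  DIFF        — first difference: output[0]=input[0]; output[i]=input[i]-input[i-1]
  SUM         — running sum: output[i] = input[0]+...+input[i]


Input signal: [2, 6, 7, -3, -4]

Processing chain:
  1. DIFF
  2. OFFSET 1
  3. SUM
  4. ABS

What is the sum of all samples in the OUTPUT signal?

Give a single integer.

Input: [2, 6, 7, -3, -4]
Stage 1 (DIFF): s[0]=2, 6-2=4, 7-6=1, -3-7=-10, -4--3=-1 -> [2, 4, 1, -10, -1]
Stage 2 (OFFSET 1): 2+1=3, 4+1=5, 1+1=2, -10+1=-9, -1+1=0 -> [3, 5, 2, -9, 0]
Stage 3 (SUM): sum[0..0]=3, sum[0..1]=8, sum[0..2]=10, sum[0..3]=1, sum[0..4]=1 -> [3, 8, 10, 1, 1]
Stage 4 (ABS): |3|=3, |8|=8, |10|=10, |1|=1, |1|=1 -> [3, 8, 10, 1, 1]
Output sum: 23

Answer: 23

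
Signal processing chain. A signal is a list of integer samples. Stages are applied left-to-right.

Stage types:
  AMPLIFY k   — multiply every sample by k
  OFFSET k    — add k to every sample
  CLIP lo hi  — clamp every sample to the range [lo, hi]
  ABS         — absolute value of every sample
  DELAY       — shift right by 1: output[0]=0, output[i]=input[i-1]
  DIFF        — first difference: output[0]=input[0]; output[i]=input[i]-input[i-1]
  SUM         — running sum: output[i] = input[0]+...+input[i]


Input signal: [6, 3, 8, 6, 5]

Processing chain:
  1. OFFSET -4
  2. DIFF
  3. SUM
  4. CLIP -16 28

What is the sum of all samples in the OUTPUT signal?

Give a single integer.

Answer: 8

Derivation:
Input: [6, 3, 8, 6, 5]
Stage 1 (OFFSET -4): 6+-4=2, 3+-4=-1, 8+-4=4, 6+-4=2, 5+-4=1 -> [2, -1, 4, 2, 1]
Stage 2 (DIFF): s[0]=2, -1-2=-3, 4--1=5, 2-4=-2, 1-2=-1 -> [2, -3, 5, -2, -1]
Stage 3 (SUM): sum[0..0]=2, sum[0..1]=-1, sum[0..2]=4, sum[0..3]=2, sum[0..4]=1 -> [2, -1, 4, 2, 1]
Stage 4 (CLIP -16 28): clip(2,-16,28)=2, clip(-1,-16,28)=-1, clip(4,-16,28)=4, clip(2,-16,28)=2, clip(1,-16,28)=1 -> [2, -1, 4, 2, 1]
Output sum: 8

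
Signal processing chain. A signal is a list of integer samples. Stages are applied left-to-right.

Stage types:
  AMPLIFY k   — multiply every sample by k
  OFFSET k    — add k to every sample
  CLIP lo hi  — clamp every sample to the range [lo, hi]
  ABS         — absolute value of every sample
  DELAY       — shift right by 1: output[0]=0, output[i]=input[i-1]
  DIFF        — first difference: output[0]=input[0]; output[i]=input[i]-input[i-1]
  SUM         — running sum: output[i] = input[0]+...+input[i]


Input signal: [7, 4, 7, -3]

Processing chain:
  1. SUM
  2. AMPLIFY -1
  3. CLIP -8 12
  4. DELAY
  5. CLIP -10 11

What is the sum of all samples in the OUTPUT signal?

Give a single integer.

Answer: -23

Derivation:
Input: [7, 4, 7, -3]
Stage 1 (SUM): sum[0..0]=7, sum[0..1]=11, sum[0..2]=18, sum[0..3]=15 -> [7, 11, 18, 15]
Stage 2 (AMPLIFY -1): 7*-1=-7, 11*-1=-11, 18*-1=-18, 15*-1=-15 -> [-7, -11, -18, -15]
Stage 3 (CLIP -8 12): clip(-7,-8,12)=-7, clip(-11,-8,12)=-8, clip(-18,-8,12)=-8, clip(-15,-8,12)=-8 -> [-7, -8, -8, -8]
Stage 4 (DELAY): [0, -7, -8, -8] = [0, -7, -8, -8] -> [0, -7, -8, -8]
Stage 5 (CLIP -10 11): clip(0,-10,11)=0, clip(-7,-10,11)=-7, clip(-8,-10,11)=-8, clip(-8,-10,11)=-8 -> [0, -7, -8, -8]
Output sum: -23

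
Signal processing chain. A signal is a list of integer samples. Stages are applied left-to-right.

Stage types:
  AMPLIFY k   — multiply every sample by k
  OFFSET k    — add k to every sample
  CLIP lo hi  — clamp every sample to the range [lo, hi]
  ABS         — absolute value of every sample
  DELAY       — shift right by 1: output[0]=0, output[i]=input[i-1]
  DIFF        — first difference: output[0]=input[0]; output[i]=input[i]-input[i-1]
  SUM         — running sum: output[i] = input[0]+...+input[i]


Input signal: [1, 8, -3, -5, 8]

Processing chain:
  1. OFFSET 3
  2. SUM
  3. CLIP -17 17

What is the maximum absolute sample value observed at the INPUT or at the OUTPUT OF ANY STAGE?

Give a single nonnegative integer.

Input: [1, 8, -3, -5, 8] (max |s|=8)
Stage 1 (OFFSET 3): 1+3=4, 8+3=11, -3+3=0, -5+3=-2, 8+3=11 -> [4, 11, 0, -2, 11] (max |s|=11)
Stage 2 (SUM): sum[0..0]=4, sum[0..1]=15, sum[0..2]=15, sum[0..3]=13, sum[0..4]=24 -> [4, 15, 15, 13, 24] (max |s|=24)
Stage 3 (CLIP -17 17): clip(4,-17,17)=4, clip(15,-17,17)=15, clip(15,-17,17)=15, clip(13,-17,17)=13, clip(24,-17,17)=17 -> [4, 15, 15, 13, 17] (max |s|=17)
Overall max amplitude: 24

Answer: 24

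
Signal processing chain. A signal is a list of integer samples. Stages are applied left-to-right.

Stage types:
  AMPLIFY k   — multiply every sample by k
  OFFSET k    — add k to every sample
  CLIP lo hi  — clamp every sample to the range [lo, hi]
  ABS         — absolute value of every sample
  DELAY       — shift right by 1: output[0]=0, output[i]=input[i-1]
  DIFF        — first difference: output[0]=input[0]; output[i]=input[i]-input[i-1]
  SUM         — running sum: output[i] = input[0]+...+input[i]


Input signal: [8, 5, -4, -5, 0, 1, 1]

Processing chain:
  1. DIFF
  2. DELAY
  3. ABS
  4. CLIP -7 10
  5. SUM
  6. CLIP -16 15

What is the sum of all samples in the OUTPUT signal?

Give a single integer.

Answer: 79

Derivation:
Input: [8, 5, -4, -5, 0, 1, 1]
Stage 1 (DIFF): s[0]=8, 5-8=-3, -4-5=-9, -5--4=-1, 0--5=5, 1-0=1, 1-1=0 -> [8, -3, -9, -1, 5, 1, 0]
Stage 2 (DELAY): [0, 8, -3, -9, -1, 5, 1] = [0, 8, -3, -9, -1, 5, 1] -> [0, 8, -3, -9, -1, 5, 1]
Stage 3 (ABS): |0|=0, |8|=8, |-3|=3, |-9|=9, |-1|=1, |5|=5, |1|=1 -> [0, 8, 3, 9, 1, 5, 1]
Stage 4 (CLIP -7 10): clip(0,-7,10)=0, clip(8,-7,10)=8, clip(3,-7,10)=3, clip(9,-7,10)=9, clip(1,-7,10)=1, clip(5,-7,10)=5, clip(1,-7,10)=1 -> [0, 8, 3, 9, 1, 5, 1]
Stage 5 (SUM): sum[0..0]=0, sum[0..1]=8, sum[0..2]=11, sum[0..3]=20, sum[0..4]=21, sum[0..5]=26, sum[0..6]=27 -> [0, 8, 11, 20, 21, 26, 27]
Stage 6 (CLIP -16 15): clip(0,-16,15)=0, clip(8,-16,15)=8, clip(11,-16,15)=11, clip(20,-16,15)=15, clip(21,-16,15)=15, clip(26,-16,15)=15, clip(27,-16,15)=15 -> [0, 8, 11, 15, 15, 15, 15]
Output sum: 79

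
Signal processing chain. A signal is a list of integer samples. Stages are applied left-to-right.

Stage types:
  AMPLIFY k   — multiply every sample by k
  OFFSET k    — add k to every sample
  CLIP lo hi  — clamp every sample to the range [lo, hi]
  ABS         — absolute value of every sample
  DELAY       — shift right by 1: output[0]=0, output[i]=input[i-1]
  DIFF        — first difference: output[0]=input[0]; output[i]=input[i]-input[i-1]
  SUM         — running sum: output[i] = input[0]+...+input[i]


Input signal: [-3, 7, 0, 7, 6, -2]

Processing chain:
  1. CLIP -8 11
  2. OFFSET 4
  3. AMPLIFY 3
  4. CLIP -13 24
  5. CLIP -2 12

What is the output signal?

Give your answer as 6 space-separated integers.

Answer: 3 12 12 12 12 6

Derivation:
Input: [-3, 7, 0, 7, 6, -2]
Stage 1 (CLIP -8 11): clip(-3,-8,11)=-3, clip(7,-8,11)=7, clip(0,-8,11)=0, clip(7,-8,11)=7, clip(6,-8,11)=6, clip(-2,-8,11)=-2 -> [-3, 7, 0, 7, 6, -2]
Stage 2 (OFFSET 4): -3+4=1, 7+4=11, 0+4=4, 7+4=11, 6+4=10, -2+4=2 -> [1, 11, 4, 11, 10, 2]
Stage 3 (AMPLIFY 3): 1*3=3, 11*3=33, 4*3=12, 11*3=33, 10*3=30, 2*3=6 -> [3, 33, 12, 33, 30, 6]
Stage 4 (CLIP -13 24): clip(3,-13,24)=3, clip(33,-13,24)=24, clip(12,-13,24)=12, clip(33,-13,24)=24, clip(30,-13,24)=24, clip(6,-13,24)=6 -> [3, 24, 12, 24, 24, 6]
Stage 5 (CLIP -2 12): clip(3,-2,12)=3, clip(24,-2,12)=12, clip(12,-2,12)=12, clip(24,-2,12)=12, clip(24,-2,12)=12, clip(6,-2,12)=6 -> [3, 12, 12, 12, 12, 6]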